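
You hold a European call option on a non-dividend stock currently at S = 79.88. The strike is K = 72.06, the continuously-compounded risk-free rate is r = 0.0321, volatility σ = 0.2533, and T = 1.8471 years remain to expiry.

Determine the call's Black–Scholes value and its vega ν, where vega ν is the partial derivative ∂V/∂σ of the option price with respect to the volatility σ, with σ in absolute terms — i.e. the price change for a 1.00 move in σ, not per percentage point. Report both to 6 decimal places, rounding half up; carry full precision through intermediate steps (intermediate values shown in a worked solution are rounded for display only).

σ√T = 0.2533·√1.8471 = 0.344255
d₁ = (ln(S/K) + (r+σ²/2)T) / (σ√T) = (ln(79.88/72.06) + (0.0321+0.2533²/2)·1.8471) / 0.344255 = (0.103026 + 0.118548) / 0.344255 = 0.643633
d₂ = d₁ − σ√T = 0.643633 − 0.344255 = 0.299378
e^{−rT} = e^{−0.0321·1.8471} = 0.942432
N(d₁) = 0.740093,  N(d₂) = 0.617674
Call price V = S·N(d₁) − K·e^{−rT}·N(d₂) = 59.118663 − 41.947265 = 17.171398
φ(d₁) = (1/√(2π))·e^{−d₁²/2} = 0.324305
ν = S·φ(d₁)·√T = 35.207650

price = 17.171398
ν = 35.207650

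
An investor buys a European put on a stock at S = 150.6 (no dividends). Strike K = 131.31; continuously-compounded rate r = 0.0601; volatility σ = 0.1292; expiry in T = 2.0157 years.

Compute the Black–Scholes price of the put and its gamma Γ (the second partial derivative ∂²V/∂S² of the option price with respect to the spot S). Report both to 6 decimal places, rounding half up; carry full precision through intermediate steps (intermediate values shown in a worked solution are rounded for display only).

price = 0.872749
Γ = 0.004693

σ√T = 0.1292·√2.0157 = 0.183432
d₁ = (ln(S/K) + (r+σ²/2)T) / (σ√T) = (ln(150.6/131.31) + (0.0601+0.1292²/2)·2.0157) / 0.183432 = (0.137066 + 0.137967) / 0.183432 = 1.499375
d₂ = d₁ − σ√T = 1.499375 − 0.183432 = 1.315943
e^{−rT} = e^{−0.0601·2.0157} = 0.885907
N(−d₁) = 0.066888,  N(−d₂) = 0.094097
Put price V = K·e^{−rT}·N(−d₂) − S·N(−d₁) = 10.946106 − 10.073357 = 0.872749
φ(d₁) = (1/√(2π))·e^{−d₁²/2} = 0.129639
Γ = φ(d₁) / (S·σ·√T) = 0.004693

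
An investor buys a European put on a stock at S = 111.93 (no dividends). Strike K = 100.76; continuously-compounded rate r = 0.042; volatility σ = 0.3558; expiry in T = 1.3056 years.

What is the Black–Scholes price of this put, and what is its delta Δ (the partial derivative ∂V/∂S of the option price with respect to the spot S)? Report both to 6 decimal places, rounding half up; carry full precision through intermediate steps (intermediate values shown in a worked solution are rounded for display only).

σ√T = 0.3558·√1.3056 = 0.406547
d₁ = (ln(S/K) + (r+σ²/2)T) / (σ√T) = (ln(111.93/100.76) + (0.042+0.3558²/2)·1.3056) / 0.406547 = (0.105132 + 0.137476) / 0.406547 = 0.596752
d₂ = d₁ − σ√T = 0.596752 − 0.406547 = 0.190204
e^{−rT} = e^{−0.042·1.3056} = 0.946641
N(−d₁) = 0.275337,  N(−d₂) = 0.424574
Put price V = K·e^{−rT}·N(−d₂) − S·N(−d₁) = 40.497424 − 30.818424 = 9.679000
Δ = −N(−d₁) = -0.275337

price = 9.679000
Δ = -0.275337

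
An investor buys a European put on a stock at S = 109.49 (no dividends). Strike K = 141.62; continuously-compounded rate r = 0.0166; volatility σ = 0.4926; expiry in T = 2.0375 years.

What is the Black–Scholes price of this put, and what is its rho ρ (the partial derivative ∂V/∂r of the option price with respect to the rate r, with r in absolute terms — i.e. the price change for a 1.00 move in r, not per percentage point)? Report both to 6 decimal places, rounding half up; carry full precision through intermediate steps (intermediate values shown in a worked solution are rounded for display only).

price = 49.189388
ρ = -208.765494

σ√T = 0.4926·√2.0375 = 0.703142
d₁ = (ln(S/K) + (r+σ²/2)T) / (σ√T) = (ln(109.49/141.62) + (0.0166+0.4926²/2)·2.0375) / 0.703142 = (-0.257314 + 0.281027) / 0.703142 = 0.033724
d₂ = d₁ − σ√T = 0.033724 − 0.703142 = -0.669418
e^{−rT} = e^{−0.0166·2.0375} = 0.966743
N(−d₁) = 0.486549,  N(−d₂) = 0.748386
Put price V = K·e^{−rT}·N(−d₂) − S·N(−d₁) = 102.461592 − 53.272204 = 49.189388
ρ = −K·T·e^{−rT}·N(−d₂) = -208.765494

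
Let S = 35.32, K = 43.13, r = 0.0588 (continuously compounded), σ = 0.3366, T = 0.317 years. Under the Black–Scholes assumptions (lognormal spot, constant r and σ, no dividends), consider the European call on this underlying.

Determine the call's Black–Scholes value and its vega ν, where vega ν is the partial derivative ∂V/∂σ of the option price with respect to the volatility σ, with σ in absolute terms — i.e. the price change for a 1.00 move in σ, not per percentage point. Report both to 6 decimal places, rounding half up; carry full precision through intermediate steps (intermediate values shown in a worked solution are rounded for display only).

price = 0.661894
ν = 5.476282

σ√T = 0.3366·√0.317 = 0.189515
d₁ = (ln(S/K) + (r+σ²/2)T) / (σ√T) = (ln(35.32/43.13) + (0.0588+0.3366²/2)·0.317) / 0.189515 = (-0.199769 + 0.036598) / 0.189515 = -0.860997
d₂ = d₁ − σ√T = -0.860997 − 0.189515 = -1.050512
e^{−rT} = e^{−0.0588·0.317} = 0.981533
N(d₁) = 0.194620,  N(d₂) = 0.146741
Call price V = S·N(d₁) − K·e^{−rT}·N(d₂) = 6.873976 − 6.212081 = 0.661894
φ(d₁) = (1/√(2π))·e^{−d₁²/2} = 0.275382
ν = S·φ(d₁)·√T = 5.476282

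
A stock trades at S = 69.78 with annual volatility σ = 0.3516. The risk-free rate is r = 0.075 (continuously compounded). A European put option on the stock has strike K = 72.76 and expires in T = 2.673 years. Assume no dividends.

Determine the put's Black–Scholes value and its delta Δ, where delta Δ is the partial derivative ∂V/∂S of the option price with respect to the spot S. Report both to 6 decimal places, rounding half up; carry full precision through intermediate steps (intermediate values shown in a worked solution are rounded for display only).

σ√T = 0.3516·√2.673 = 0.574842
d₁ = (ln(S/K) + (r+σ²/2)T) / (σ√T) = (ln(69.78/72.76) + (0.075+0.3516²/2)·2.673) / 0.574842 = (-0.041819 + 0.365697) / 0.574842 = 0.563420
d₂ = d₁ − σ√T = 0.563420 − 0.574842 = -0.011421
e^{−rT} = e^{−0.075·2.673} = 0.818342
N(−d₁) = 0.286574,  N(−d₂) = 0.504556
Put price V = K·e^{−rT}·N(−d₂) − S·N(−d₁) = 30.042577 − 19.997155 = 10.045422
Δ = −N(−d₁) = -0.286574

price = 10.045422
Δ = -0.286574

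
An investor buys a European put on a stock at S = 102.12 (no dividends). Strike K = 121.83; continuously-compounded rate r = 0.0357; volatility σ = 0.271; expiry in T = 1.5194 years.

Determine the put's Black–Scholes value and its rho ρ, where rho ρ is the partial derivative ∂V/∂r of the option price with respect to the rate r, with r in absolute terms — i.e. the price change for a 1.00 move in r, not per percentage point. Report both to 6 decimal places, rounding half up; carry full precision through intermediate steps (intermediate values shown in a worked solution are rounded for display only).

σ√T = 0.271·√1.5194 = 0.334045
d₁ = (ln(S/K) + (r+σ²/2)T) / (σ√T) = (ln(102.12/121.83) + (0.0357+0.271²/2)·1.5194) / 0.334045 = (-0.176478 + 0.110036) / 0.334045 = -0.198902
d₂ = d₁ − σ√T = -0.198902 − 0.334045 = -0.532947
e^{−rT} = e^{−0.0357·1.5194} = 0.947202
N(−d₁) = 0.578830,  N(−d₂) = 0.702965
Put price V = K·e^{−rT}·N(−d₂) − S·N(−d₁) = 81.120516 − 59.110156 = 22.010360
ρ = −K·T·e^{−rT}·N(−d₂) = -123.254513

price = 22.010360
ρ = -123.254513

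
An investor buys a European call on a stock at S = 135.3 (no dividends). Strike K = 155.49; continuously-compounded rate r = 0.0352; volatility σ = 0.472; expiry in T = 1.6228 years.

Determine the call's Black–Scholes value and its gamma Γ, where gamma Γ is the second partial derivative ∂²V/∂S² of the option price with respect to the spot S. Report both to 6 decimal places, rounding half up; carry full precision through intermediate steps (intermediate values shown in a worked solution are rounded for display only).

σ√T = 0.472·√1.6228 = 0.601277
d₁ = (ln(S/K) + (r+σ²/2)T) / (σ√T) = (ln(135.3/155.49) + (0.0352+0.472²/2)·1.6228) / 0.601277 = (-0.139087 + 0.237889) / 0.601277 = 0.164321
d₂ = d₁ − σ√T = 0.164321 − 0.601277 = -0.436956
e^{−rT} = e^{−0.0352·1.6228} = 0.944478
N(d₁) = 0.565261,  N(d₂) = 0.331072
Call price V = S·N(d₁) − K·e^{−rT}·N(d₂) = 76.479800 − 48.620188 = 27.859612
φ(d₁) = (1/√(2π))·e^{−d₁²/2} = 0.393592
Γ = φ(d₁) / (S·σ·√T) = 0.004838

price = 27.859612
Γ = 0.004838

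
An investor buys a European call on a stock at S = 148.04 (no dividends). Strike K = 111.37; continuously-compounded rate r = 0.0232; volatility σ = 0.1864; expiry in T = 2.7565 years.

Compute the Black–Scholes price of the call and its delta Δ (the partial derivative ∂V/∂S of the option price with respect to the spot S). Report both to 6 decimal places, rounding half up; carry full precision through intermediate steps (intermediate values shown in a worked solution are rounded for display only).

price = 46.055793
Δ = 0.899918

σ√T = 0.1864·√2.7565 = 0.309475
d₁ = (ln(S/K) + (r+σ²/2)T) / (σ√T) = (ln(148.04/111.37) + (0.0232+0.1864²/2)·2.7565) / 0.309475 = (0.284625 + 0.111838) / 0.309475 = 1.281083
d₂ = d₁ − σ√T = 1.281083 − 0.309475 = 0.971608
e^{−rT} = e^{−0.0232·2.7565} = 0.938051
N(d₁) = 0.899918,  N(d₂) = 0.834377
Call price V = S·N(d₁) − K·e^{−rT}·N(d₂) = 133.223823 − 87.168030 = 46.055793
Δ = N(d₁) = 0.899918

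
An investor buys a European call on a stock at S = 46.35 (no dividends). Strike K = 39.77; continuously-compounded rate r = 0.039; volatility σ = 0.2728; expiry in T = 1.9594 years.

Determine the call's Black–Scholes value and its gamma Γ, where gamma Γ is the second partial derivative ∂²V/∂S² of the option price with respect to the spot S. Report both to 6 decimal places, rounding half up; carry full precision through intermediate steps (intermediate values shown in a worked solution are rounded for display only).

price = 12.137015
Γ = 0.016472

σ√T = 0.2728·√1.9594 = 0.381862
d₁ = (ln(S/K) + (r+σ²/2)T) / (σ√T) = (ln(46.35/39.77) + (0.039+0.2728²/2)·1.9594) / 0.381862 = (0.153108 + 0.149326) / 0.381862 = 0.792000
d₂ = d₁ − σ√T = 0.792000 − 0.381862 = 0.410138
e^{−rT} = e^{−0.039·1.9594} = 0.926430
N(d₁) = 0.785820,  N(d₂) = 0.659148
Call price V = S·N(d₁) − K·e^{−rT}·N(d₂) = 36.422735 − 24.285720 = 12.137015
φ(d₁) = (1/√(2π))·e^{−d₁²/2} = 0.291542
Γ = φ(d₁) / (S·σ·√T) = 0.016472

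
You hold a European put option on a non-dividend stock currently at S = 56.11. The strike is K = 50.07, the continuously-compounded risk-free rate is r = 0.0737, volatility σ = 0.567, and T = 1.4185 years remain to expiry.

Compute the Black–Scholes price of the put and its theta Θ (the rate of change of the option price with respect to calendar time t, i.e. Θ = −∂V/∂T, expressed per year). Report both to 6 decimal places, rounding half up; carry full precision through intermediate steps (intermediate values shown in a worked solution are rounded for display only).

σ√T = 0.567·√1.4185 = 0.675302
d₁ = (ln(S/K) + (r+σ²/2)T) / (σ√T) = (ln(56.11/50.07) + (0.0737+0.567²/2)·1.4185) / 0.675302 = (0.113892 + 0.332560) / 0.675302 = 0.661114
d₂ = d₁ − σ√T = 0.661114 − 0.675302 = -0.014187
e^{−rT} = e^{−0.0737·1.4185} = 0.900736
N(−d₁) = 0.254269,  N(−d₂) = 0.505660
Put price V = K·e^{−rT}·N(−d₂) − S·N(−d₁) = 22.805167 − 14.267061 = 8.538106
φ(d₁) = (1/√(2π))·e^{−d₁²/2} = 0.320628
Θ = −S·φ(d₁)·σ/(2√T) + r·K·e^{−rT}·N(−d₂) = −4.282326 + 1.680741 = -2.601585

price = 8.538106
Θ = -2.601585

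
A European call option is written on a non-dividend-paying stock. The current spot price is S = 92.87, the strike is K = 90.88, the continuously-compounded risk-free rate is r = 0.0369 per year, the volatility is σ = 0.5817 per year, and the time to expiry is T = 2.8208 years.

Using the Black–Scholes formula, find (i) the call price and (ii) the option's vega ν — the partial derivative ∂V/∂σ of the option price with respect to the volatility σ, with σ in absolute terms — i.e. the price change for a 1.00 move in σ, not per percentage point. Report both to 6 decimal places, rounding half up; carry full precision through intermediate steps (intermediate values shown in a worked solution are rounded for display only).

price = 38.487442
ν = 51.434235

σ√T = 0.5817·√2.8208 = 0.976979
d₁ = (ln(S/K) + (r+σ²/2)T) / (σ√T) = (ln(92.87/90.88) + (0.0369+0.5817²/2)·2.8208) / 0.976979 = (0.021661 + 0.581331) / 0.976979 = 0.617201
d₂ = d₁ − σ√T = 0.617201 − 0.976979 = -0.359778
e^{−rT} = e^{−0.0369·2.8208} = 0.901146
N(d₁) = 0.731449,  N(d₂) = 0.359507
Call price V = S·N(d₁) − K·e^{−rT}·N(d₂) = 67.929655 − 29.442212 = 38.487442
φ(d₁) = (1/√(2π))·e^{−d₁²/2} = 0.329754
ν = S·φ(d₁)·√T = 51.434235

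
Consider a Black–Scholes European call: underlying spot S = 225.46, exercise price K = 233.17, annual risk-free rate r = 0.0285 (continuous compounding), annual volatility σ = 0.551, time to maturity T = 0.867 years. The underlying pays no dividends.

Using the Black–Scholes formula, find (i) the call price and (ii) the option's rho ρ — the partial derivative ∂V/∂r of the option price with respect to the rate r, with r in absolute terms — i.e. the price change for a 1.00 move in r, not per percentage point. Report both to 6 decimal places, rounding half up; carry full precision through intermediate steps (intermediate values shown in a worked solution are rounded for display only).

price = 44.847163
ρ = 77.327622

σ√T = 0.551·√0.867 = 0.513052
d₁ = (ln(S/K) + (r+σ²/2)T) / (σ√T) = (ln(225.46/233.17) + (0.0285+0.551²/2)·0.867) / 0.513052 = (-0.033625 + 0.156321) / 0.513052 = 0.239148
d₂ = d₁ − σ√T = 0.239148 − 0.513052 = -0.273903
e^{−rT} = e^{−0.0285·0.867} = 0.975593
N(d₁) = 0.594505,  N(d₂) = 0.392079
Call price V = S·N(d₁) − K·e^{−rT}·N(d₂) = 134.037038 − 89.189876 = 44.847163
ρ = K·T·e^{−rT}·N(d₂) = 77.327622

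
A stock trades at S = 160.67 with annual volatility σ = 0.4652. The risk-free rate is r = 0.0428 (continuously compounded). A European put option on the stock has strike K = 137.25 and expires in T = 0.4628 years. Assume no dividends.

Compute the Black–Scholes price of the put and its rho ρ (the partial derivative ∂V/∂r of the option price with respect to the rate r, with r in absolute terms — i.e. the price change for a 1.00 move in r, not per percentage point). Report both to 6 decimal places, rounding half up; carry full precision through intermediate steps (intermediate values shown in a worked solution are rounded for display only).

price = 8.311194
ρ = -21.408136

σ√T = 0.4652·√0.4628 = 0.316473
d₁ = (ln(S/K) + (r+σ²/2)T) / (σ√T) = (ln(160.67/137.25) + (0.0428+0.4652²/2)·0.4628) / 0.316473 = (0.157548 + 0.069885) / 0.316473 = 0.718652
d₂ = d₁ − σ√T = 0.718652 − 0.316473 = 0.402179
e^{−rT} = e^{−0.0428·0.4628} = 0.980387
N(−d₁) = 0.236178,  N(−d₂) = 0.343776
Put price V = K·e^{−rT}·N(−d₂) − S·N(−d₁) = 46.257856 − 37.946662 = 8.311194
ρ = −K·T·e^{−rT}·N(−d₂) = -21.408136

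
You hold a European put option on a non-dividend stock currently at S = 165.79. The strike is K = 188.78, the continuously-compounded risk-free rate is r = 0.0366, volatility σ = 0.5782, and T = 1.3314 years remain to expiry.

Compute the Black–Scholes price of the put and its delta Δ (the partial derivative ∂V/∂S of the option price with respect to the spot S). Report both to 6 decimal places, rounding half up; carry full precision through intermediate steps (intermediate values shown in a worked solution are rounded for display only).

σ√T = 0.5782·√1.3314 = 0.667164
d₁ = (ln(S/K) + (r+σ²/2)T) / (σ√T) = (ln(165.79/188.78) + (0.0366+0.5782²/2)·1.3314) / 0.667164 = (-0.129860 + 0.271283) / 0.667164 = 0.211976
d₂ = d₁ − σ√T = 0.211976 − 0.667164 = -0.455188
e^{−rT} = e^{−0.0366·1.3314} = 0.952439
N(−d₁) = 0.416063,  N(−d₂) = 0.675513
Put price V = K·e^{−rT}·N(−d₂) − S·N(−d₁) = 121.458197 − 68.979081 = 52.479116
Δ = −N(−d₁) = -0.416063

price = 52.479116
Δ = -0.416063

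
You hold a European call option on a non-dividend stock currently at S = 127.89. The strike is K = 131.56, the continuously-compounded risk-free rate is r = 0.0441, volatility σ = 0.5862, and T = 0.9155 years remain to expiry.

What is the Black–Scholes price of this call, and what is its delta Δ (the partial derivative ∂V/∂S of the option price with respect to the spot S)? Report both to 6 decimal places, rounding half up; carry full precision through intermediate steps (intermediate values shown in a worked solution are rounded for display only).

σ√T = 0.5862·√0.9155 = 0.560887
d₁ = (ln(S/K) + (r+σ²/2)T) / (σ√T) = (ln(127.89/131.56) + (0.0441+0.5862²/2)·0.9155) / 0.560887 = (-0.028293 + 0.197670) / 0.560887 = 0.301982
d₂ = d₁ − σ√T = 0.301982 − 0.560887 = -0.258904
e^{−rT} = e^{−0.0441·0.9155} = 0.960431
N(d₁) = 0.618667,  N(d₂) = 0.397855
Call price V = S·N(d₁) − K·e^{−rT}·N(d₂) = 79.121359 − 50.270624 = 28.850734
Δ = N(d₁) = 0.618667

price = 28.850734
Δ = 0.618667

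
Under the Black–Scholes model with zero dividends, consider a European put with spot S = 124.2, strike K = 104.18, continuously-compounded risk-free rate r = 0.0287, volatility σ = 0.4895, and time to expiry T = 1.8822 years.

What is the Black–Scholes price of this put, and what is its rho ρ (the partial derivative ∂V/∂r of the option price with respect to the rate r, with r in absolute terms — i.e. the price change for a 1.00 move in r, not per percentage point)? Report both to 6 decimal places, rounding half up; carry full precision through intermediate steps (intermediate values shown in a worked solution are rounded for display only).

price = 18.185637
ρ = -92.414076

σ√T = 0.4895·√1.8822 = 0.671561
d₁ = (ln(S/K) + (r+σ²/2)T) / (σ√T) = (ln(124.2/104.18) + (0.0287+0.4895²/2)·1.8822) / 0.671561 = (0.175773 + 0.279516) / 0.671561 = 0.677957
d₂ = d₁ − σ√T = 0.677957 − 0.671561 = 0.006395
e^{−rT} = e^{−0.0287·1.8822} = 0.947414
N(−d₁) = 0.248900,  N(−d₂) = 0.497449
Put price V = K·e^{−rT}·N(−d₂) − S·N(−d₁) = 49.098967 − 30.913330 = 18.185637
ρ = −K·T·e^{−rT}·N(−d₂) = -92.414076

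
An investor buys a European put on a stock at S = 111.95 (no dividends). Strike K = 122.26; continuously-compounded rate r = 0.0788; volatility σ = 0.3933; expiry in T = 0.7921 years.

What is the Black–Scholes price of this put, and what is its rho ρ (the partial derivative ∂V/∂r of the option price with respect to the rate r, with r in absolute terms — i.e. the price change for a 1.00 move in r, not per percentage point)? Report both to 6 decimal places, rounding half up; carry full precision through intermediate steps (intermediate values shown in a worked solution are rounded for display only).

σ√T = 0.3933·√0.7921 = 0.350037
d₁ = (ln(S/K) + (r+σ²/2)T) / (σ√T) = (ln(111.95/122.26) + (0.0788+0.3933²/2)·0.7921) / 0.350037 = (-0.088098 + 0.123680) / 0.350037 = 0.101655
d₂ = d₁ − σ√T = 0.101655 − 0.350037 = -0.248382
e^{−rT} = e^{−0.0788·0.7921} = 0.939491
N(−d₁) = 0.459515,  N(−d₂) = 0.598081
Put price V = K·e^{−rT}·N(−d₂) − S·N(−d₁) = 68.696822 − 51.442754 = 17.254068
ρ = −K·T·e^{−rT}·N(−d₂) = -54.414753

price = 17.254068
ρ = -54.414753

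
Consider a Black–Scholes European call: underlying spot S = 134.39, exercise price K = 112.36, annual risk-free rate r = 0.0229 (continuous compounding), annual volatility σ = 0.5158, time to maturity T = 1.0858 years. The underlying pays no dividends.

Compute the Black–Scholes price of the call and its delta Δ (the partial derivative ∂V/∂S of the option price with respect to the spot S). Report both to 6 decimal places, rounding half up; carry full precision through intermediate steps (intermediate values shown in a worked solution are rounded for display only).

σ√T = 0.5158·√1.0858 = 0.537473
d₁ = (ln(S/K) + (r+σ²/2)T) / (σ√T) = (ln(134.39/112.36) + (0.0229+0.5158²/2)·1.0858) / 0.537473 = (0.179038 + 0.169303) / 0.537473 = 0.648110
d₂ = d₁ − σ√T = 0.648110 − 0.537473 = 0.110637
e^{−rT} = e^{−0.0229·1.0858} = 0.975442
N(d₁) = 0.741543,  N(d₂) = 0.544048
Call price V = S·N(d₁) − K·e^{−rT}·N(d₂) = 99.655967 − 59.628007 = 40.027960
Δ = N(d₁) = 0.741543

price = 40.027960
Δ = 0.741543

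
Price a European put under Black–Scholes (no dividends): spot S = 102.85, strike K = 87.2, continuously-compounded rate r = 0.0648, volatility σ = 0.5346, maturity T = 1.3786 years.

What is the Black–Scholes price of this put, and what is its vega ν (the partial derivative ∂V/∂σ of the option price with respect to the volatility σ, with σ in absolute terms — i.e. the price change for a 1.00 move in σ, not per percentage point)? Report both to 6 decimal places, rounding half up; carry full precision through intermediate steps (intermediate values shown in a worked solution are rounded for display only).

σ√T = 0.5346·√1.3786 = 0.627694
d₁ = (ln(S/K) + (r+σ²/2)T) / (σ√T) = (ln(102.85/87.2) + (0.0648+0.5346²/2)·1.3786) / 0.627694 = (0.165067 + 0.286333) / 0.627694 = 0.719141
d₂ = d₁ − σ√T = 0.719141 − 0.627694 = 0.091447
e^{−rT} = e^{−0.0648·1.3786} = 0.914541
N(−d₁) = 0.236027,  N(−d₂) = 0.463569
Put price V = K·e^{−rT}·N(−d₂) − S·N(−d₁) = 36.968663 − 24.275383 = 12.693281
φ(d₁) = (1/√(2π))·e^{−d₁²/2} = 0.308042
ν = S·φ(d₁)·√T = 37.199135

price = 12.693281
ν = 37.199135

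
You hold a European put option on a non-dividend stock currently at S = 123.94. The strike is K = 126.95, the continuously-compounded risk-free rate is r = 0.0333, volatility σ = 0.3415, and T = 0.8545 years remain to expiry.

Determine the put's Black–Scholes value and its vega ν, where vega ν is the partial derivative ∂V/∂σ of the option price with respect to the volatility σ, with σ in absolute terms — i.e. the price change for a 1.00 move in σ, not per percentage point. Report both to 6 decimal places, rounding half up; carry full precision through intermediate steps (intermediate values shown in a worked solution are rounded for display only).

price = 15.235425
ν = 45.035615

σ√T = 0.3415·√0.8545 = 0.315680
d₁ = (ln(S/K) + (r+σ²/2)T) / (σ√T) = (ln(123.94/126.95) + (0.0333+0.3415²/2)·0.8545) / 0.315680 = (-0.023996 + 0.078282) / 0.315680 = 0.171965
d₂ = d₁ − σ√T = 0.171965 − 0.315680 = -0.143714
e^{−rT} = e^{−0.0333·0.8545} = 0.971946
N(−d₁) = 0.431732,  N(−d₂) = 0.557137
Put price V = K·e^{−rT}·N(−d₂) − S·N(−d₁) = 68.744338 − 53.508913 = 15.235425
φ(d₁) = (1/√(2π))·e^{−d₁²/2} = 0.393087
ν = S·φ(d₁)·√T = 45.035615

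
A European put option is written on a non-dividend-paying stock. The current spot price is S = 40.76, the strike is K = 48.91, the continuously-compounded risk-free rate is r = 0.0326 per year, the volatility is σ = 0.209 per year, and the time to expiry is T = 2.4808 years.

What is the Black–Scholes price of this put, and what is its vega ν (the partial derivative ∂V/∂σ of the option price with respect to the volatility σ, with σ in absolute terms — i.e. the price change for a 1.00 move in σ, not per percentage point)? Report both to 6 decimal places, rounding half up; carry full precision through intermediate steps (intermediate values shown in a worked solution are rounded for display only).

σ√T = 0.209·√2.4808 = 0.329187
d₁ = (ln(S/K) + (r+σ²/2)T) / (σ√T) = (ln(40.76/48.91) + (0.0326+0.209²/2)·2.4808) / 0.329187 = (-0.182281 + 0.135056) / 0.329187 = -0.143459
d₂ = d₁ − σ√T = -0.143459 − 0.329187 = -0.472645
e^{−rT} = e^{−0.0326·2.4808} = 0.922310
N(−d₁) = 0.557036,  N(−d₂) = 0.681767
Put price V = K·e^{−rT}·N(−d₂) − S·N(−d₁) = 30.754621 − 22.704788 = 8.049833
φ(d₁) = (1/√(2π))·e^{−d₁²/2} = 0.394858
ν = S·φ(d₁)·√T = 25.349602

price = 8.049833
ν = 25.349602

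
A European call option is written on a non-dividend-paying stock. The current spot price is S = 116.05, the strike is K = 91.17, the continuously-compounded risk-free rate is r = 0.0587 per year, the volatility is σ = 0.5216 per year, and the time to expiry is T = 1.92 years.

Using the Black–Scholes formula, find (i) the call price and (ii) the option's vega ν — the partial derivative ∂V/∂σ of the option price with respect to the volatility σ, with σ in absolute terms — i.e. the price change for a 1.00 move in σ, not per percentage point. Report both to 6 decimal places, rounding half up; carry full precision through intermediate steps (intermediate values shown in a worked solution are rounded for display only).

σ√T = 0.5216·√1.92 = 0.722750
d₁ = (ln(S/K) + (r+σ²/2)T) / (σ√T) = (ln(116.05/91.17) + (0.0587+0.5216²/2)·1.92) / 0.722750 = (0.241295 + 0.373888) / 0.722750 = 0.851170
d₂ = d₁ − σ√T = 0.851170 − 0.722750 = 0.128420
e^{−rT} = e^{−0.0587·1.92} = 0.893415
N(d₁) = 0.802662,  N(d₂) = 0.551092
Call price V = S·N(d₁) − K·e^{−rT}·N(d₂) = 93.148982 − 44.887870 = 48.261112
φ(d₁) = (1/√(2π))·e^{−d₁²/2} = 0.277708
ν = S·φ(d₁)·√T = 44.656512

price = 48.261112
ν = 44.656512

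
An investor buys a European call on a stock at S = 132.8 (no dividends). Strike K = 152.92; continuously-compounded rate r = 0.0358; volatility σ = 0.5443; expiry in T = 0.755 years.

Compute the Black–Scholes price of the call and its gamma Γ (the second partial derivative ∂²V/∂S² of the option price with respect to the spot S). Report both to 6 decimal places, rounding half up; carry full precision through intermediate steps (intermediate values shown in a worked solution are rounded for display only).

σ√T = 0.5443·√0.755 = 0.472946
d₁ = (ln(S/K) + (r+σ²/2)T) / (σ√T) = (ln(132.8/152.92) + (0.0358+0.5443²/2)·0.755) / 0.472946 = (-0.141071 + 0.138868) / 0.472946 = -0.004657
d₂ = d₁ − σ√T = -0.004657 − 0.472946 = -0.477603
e^{−rT} = e^{−0.0358·0.755} = 0.973333
N(d₁) = 0.498142,  N(d₂) = 0.316466
Call price V = S·N(d₁) − K·e^{−rT}·N(d₂) = 66.153267 − 47.103496 = 19.049772
φ(d₁) = (1/√(2π))·e^{−d₁²/2} = 0.398938
Γ = φ(d₁) / (S·σ·√T) = 0.006352

price = 19.049772
Γ = 0.006352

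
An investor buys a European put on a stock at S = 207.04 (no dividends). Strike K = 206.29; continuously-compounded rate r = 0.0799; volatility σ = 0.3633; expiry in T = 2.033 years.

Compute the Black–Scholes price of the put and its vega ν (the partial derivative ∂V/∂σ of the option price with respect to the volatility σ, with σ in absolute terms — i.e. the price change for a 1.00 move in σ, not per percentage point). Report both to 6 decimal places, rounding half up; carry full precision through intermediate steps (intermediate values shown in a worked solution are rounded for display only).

σ√T = 0.3633·√2.033 = 0.518005
d₁ = (ln(S/K) + (r+σ²/2)T) / (σ√T) = (ln(207.04/206.29) + (0.0799+0.3633²/2)·2.033) / 0.518005 = (0.003629 + 0.296601) / 0.518005 = 0.579590
d₂ = d₁ − σ√T = 0.579590 − 0.518005 = 0.061585
e^{−rT} = e^{−0.0799·2.033} = 0.850070
N(−d₁) = 0.281096,  N(−d₂) = 0.475447
Put price V = K·e^{−rT}·N(−d₂) − S·N(−d₁) = 83.374798 − 58.198050 = 25.176748
φ(d₁) = (1/√(2π))·e^{−d₁²/2} = 0.337260
ν = S·φ(d₁)·√T = 99.560715

price = 25.176748
ν = 99.560715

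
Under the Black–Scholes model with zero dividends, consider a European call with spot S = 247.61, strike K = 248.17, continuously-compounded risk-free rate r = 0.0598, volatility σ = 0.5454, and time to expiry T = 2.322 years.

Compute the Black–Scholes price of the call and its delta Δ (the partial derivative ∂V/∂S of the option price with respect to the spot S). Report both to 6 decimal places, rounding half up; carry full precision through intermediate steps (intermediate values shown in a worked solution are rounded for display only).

price = 91.455195
Δ = 0.719010

σ√T = 0.5454·√2.322 = 0.831087
d₁ = (ln(S/K) + (r+σ²/2)T) / (σ√T) = (ln(247.61/248.17) + (0.0598+0.5454²/2)·2.322) / 0.831087 = (-0.002259 + 0.484208) / 0.831087 = 0.579902
d₂ = d₁ − σ√T = 0.579902 − 0.831087 = -0.251184
e^{−rT} = e^{−0.0598·2.322} = 0.870354
N(d₁) = 0.719010,  N(d₂) = 0.400836
Call price V = S·N(d₁) − K·e^{−rT}·N(d₂) = 178.033999 − 86.578804 = 91.455195
Δ = N(d₁) = 0.719010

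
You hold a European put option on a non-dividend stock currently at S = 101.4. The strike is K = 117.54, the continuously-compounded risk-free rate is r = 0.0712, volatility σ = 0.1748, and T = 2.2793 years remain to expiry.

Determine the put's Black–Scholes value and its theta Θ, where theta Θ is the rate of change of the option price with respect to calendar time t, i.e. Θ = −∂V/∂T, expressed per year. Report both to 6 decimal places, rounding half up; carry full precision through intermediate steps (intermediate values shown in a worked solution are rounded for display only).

price = 9.849772
Θ = 1.473923

σ√T = 0.1748·√2.2793 = 0.263902
d₁ = (ln(S/K) + (r+σ²/2)T) / (σ√T) = (ln(101.4/117.54) + (0.0712+0.1748²/2)·2.2793) / 0.263902 = (-0.147706 + 0.197108) / 0.263902 = 0.187201
d₂ = d₁ − σ√T = 0.187201 − 0.263902 = -0.076701
e^{−rT} = e^{−0.0712·2.2793} = 0.850198
N(−d₁) = 0.425752,  N(−d₂) = 0.530569
Put price V = K·e^{−rT}·N(−d₂) − S·N(−d₁) = 53.020985 − 43.171213 = 9.849772
φ(d₁) = (1/√(2π))·e^{−d₁²/2} = 0.392013
Θ = −S·φ(d₁)·σ/(2√T) + r·K·e^{−rT}·N(−d₂) = −2.301171 + 3.775094 = 1.473923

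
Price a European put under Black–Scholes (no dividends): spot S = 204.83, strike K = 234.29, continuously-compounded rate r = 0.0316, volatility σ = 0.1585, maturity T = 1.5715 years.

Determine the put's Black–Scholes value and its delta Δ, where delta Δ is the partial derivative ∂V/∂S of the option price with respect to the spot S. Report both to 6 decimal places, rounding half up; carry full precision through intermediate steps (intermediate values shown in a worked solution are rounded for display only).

σ√T = 0.1585·√1.5715 = 0.198695
d₁ = (ln(S/K) + (r+σ²/2)T) / (σ√T) = (ln(204.83/234.29) + (0.0316+0.1585²/2)·1.5715) / 0.198695 = (-0.134379 + 0.069399) / 0.198695 = -0.327035
d₂ = d₁ − σ√T = -0.327035 − 0.198695 = -0.525729
e^{−rT} = e^{−0.0316·1.5715} = 0.951553
N(−d₁) = 0.628179,  N(−d₂) = 0.700462
Put price V = K·e^{−rT}·N(−d₂) − S·N(−d₁) = 156.160602 − 128.669942 = 27.490660
Δ = −N(−d₁) = -0.628179

price = 27.490660
Δ = -0.628179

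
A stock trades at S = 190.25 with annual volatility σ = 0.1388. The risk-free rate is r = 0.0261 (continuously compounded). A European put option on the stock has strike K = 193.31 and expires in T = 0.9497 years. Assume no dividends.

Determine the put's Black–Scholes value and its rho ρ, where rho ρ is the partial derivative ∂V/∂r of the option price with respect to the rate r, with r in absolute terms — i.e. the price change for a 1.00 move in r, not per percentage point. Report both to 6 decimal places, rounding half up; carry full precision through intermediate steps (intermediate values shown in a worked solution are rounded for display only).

σ√T = 0.1388·√0.9497 = 0.135264
d₁ = (ln(S/K) + (r+σ²/2)T) / (σ√T) = (ln(190.25/193.31) + (0.0261+0.1388²/2)·0.9497) / 0.135264 = (-0.015956 + 0.033935) / 0.135264 = 0.132920
d₂ = d₁ − σ√T = 0.132920 − 0.135264 = -0.002345
e^{−rT} = e^{−0.0261·0.9497} = 0.975518
N(−d₁) = 0.447129,  N(−d₂) = 0.500935
Put price V = K·e^{−rT}·N(−d₂) − S·N(−d₁) = 94.465035 − 85.066201 = 9.398834
ρ = −K·T·e^{−rT}·N(−d₂) = -89.713444

price = 9.398834
ρ = -89.713444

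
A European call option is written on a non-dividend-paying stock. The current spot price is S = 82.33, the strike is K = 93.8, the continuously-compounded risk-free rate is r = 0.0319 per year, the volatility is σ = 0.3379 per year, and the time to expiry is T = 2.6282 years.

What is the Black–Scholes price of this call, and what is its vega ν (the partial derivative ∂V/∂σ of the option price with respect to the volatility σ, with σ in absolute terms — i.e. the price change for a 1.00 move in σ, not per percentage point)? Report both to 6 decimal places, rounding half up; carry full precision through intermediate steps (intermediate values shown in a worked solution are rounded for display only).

σ√T = 0.3379·√2.6282 = 0.547794
d₁ = (ln(S/K) + (r+σ²/2)T) / (σ√T) = (ln(82.33/93.8) + (0.0319+0.3379²/2)·2.6282) / 0.547794 = (-0.130429 + 0.233879) / 0.547794 = 0.188847
d₂ = d₁ − σ√T = 0.188847 − 0.547794 = -0.358947
e^{−rT} = e^{−0.0319·2.6282} = 0.919579
N(d₁) = 0.574894,  N(d₂) = 0.359817
Call price V = S·N(d₁) − K·e^{−rT}·N(d₂) = 47.331006 − 31.036591 = 16.294415
φ(d₁) = (1/√(2π))·e^{−d₁²/2} = 0.391892
ν = S·φ(d₁)·√T = 52.306202

price = 16.294415
ν = 52.306202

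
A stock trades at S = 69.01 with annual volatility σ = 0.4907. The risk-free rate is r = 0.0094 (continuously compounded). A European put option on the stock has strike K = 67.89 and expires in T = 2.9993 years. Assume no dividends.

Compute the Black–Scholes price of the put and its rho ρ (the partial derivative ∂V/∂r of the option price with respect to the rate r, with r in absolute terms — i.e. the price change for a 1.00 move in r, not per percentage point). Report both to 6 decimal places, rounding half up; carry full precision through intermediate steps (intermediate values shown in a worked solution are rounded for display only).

price = 20.741205
ρ = -127.731281

σ√T = 0.4907·√2.9993 = 0.849818
d₁ = (ln(S/K) + (r+σ²/2)T) / (σ√T) = (ln(69.01/67.89) + (0.0094+0.4907²/2)·2.9993) / 0.849818 = (0.016363 + 0.389289) / 0.849818 = 0.477339
d₂ = d₁ − σ√T = 0.477339 − 0.849818 = -0.372479
e^{−rT} = e^{−0.0094·2.9993} = 0.972200
N(−d₁) = 0.316560,  N(−d₂) = 0.645232
Put price V = K·e^{−rT}·N(−d₂) − S·N(−d₁) = 42.587031 − 21.845826 = 20.741205
ρ = −K·T·e^{−rT}·N(−d₂) = -127.731281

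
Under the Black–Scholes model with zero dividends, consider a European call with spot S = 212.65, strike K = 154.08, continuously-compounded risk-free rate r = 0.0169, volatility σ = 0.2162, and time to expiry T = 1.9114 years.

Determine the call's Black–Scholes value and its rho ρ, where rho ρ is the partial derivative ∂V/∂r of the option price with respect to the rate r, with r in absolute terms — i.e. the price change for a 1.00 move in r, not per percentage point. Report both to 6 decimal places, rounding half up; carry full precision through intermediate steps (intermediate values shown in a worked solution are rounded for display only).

price = 66.518744
ρ = 242.377868

σ√T = 0.2162·√1.9114 = 0.298904
d₁ = (ln(S/K) + (r+σ²/2)T) / (σ√T) = (ln(212.65/154.08) + (0.0169+0.2162²/2)·1.9114) / 0.298904 = (0.322176 + 0.076974) / 0.298904 = 1.335380
d₂ = d₁ − σ√T = 1.335380 − 0.298904 = 1.036476
e^{−rT} = e^{−0.0169·1.9114} = 0.968213
N(d₁) = 0.909124,  N(d₂) = 0.850010
Call price V = S·N(d₁) − K·e^{−rT}·N(d₂) = 193.325205 − 126.806460 = 66.518744
ρ = K·T·e^{−rT}·N(d₂) = 242.377868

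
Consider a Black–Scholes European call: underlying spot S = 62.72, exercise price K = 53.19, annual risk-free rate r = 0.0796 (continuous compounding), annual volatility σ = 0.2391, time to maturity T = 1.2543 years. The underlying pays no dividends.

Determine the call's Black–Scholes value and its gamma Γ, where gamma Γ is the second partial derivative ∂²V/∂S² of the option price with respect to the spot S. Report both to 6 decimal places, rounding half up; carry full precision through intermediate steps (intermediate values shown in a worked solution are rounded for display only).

σ√T = 0.2391·√1.2543 = 0.267781
d₁ = (ln(S/K) + (r+σ²/2)T) / (σ√T) = (ln(62.72/53.19) + (0.0796+0.2391²/2)·1.2543) / 0.267781 = (0.164810 + 0.135696) / 0.267781 = 1.122205
d₂ = d₁ − σ√T = 1.122205 − 0.267781 = 0.854424
e^{−rT} = e^{−0.0796·1.2543} = 0.904980
N(d₁) = 0.869112,  N(d₂) = 0.803565
Call price V = S·N(d₁) − K·e^{−rT}·N(d₂) = 54.510733 − 38.680319 = 15.830414
φ(d₁) = (1/√(2π))·e^{−d₁²/2} = 0.212543
Γ = φ(d₁) / (S·σ·√T) = 0.012655

price = 15.830414
Γ = 0.012655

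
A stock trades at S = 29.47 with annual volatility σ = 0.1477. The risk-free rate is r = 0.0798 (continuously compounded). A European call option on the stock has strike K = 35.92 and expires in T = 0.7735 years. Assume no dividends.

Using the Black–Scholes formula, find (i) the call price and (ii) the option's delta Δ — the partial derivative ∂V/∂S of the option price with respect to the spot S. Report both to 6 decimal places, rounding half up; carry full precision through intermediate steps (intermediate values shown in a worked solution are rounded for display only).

price = 0.310634
Δ = 0.162677

σ√T = 0.1477·√0.7735 = 0.129900
d₁ = (ln(S/K) + (r+σ²/2)T) / (σ√T) = (ln(29.47/35.92) + (0.0798+0.1477²/2)·0.7735) / 0.129900 = (-0.197921 + 0.070162) / 0.129900 = -0.983515
d₂ = d₁ − σ√T = -0.983515 − 0.129900 = -1.113416
e^{−rT} = e^{−0.0798·0.7735} = 0.940141
N(d₁) = 0.162677,  N(d₂) = 0.132765
Call price V = S·N(d₁) − K·e^{−rT}·N(d₂) = 4.794089 − 4.483455 = 0.310634
Δ = N(d₁) = 0.162677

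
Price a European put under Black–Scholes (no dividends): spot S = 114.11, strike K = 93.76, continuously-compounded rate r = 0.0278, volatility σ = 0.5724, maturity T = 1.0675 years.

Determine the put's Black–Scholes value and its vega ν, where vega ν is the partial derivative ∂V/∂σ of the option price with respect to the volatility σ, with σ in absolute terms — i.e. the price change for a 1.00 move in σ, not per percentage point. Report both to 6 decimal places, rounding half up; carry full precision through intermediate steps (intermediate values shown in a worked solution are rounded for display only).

price = 13.968339
ν = 37.376130

σ√T = 0.5724·√1.0675 = 0.591403
d₁ = (ln(S/K) + (r+σ²/2)T) / (σ√T) = (ln(114.11/93.76) + (0.0278+0.5724²/2)·1.0675) / 0.591403 = (0.196425 + 0.204555) / 0.591403 = 0.678015
d₂ = d₁ − σ√T = 0.678015 − 0.591403 = 0.086611
e^{−rT} = e^{−0.0278·1.0675} = 0.970760
N(−d₁) = 0.248881,  N(−d₂) = 0.465490
Put price V = K·e^{−rT}·N(−d₂) − S·N(−d₁) = 42.368177 − 28.399839 = 13.968339
φ(d₁) = (1/√(2π))·e^{−d₁²/2} = 0.317020
ν = S·φ(d₁)·√T = 37.376130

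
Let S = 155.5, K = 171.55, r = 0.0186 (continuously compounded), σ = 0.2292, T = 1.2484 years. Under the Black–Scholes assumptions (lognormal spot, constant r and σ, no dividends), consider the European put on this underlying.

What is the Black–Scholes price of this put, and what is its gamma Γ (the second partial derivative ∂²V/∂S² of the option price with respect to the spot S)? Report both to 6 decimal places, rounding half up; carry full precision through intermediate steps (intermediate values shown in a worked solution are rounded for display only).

σ√T = 0.2292·√1.2484 = 0.256089
d₁ = (ln(S/K) + (r+σ²/2)T) / (σ√T) = (ln(155.5/171.55) + (0.0186+0.2292²/2)·1.2484) / 0.256089 = (-0.098229 + 0.056011) / 0.256089 = -0.164856
d₂ = d₁ − σ√T = -0.164856 − 0.256089 = -0.420946
e^{−rT} = e^{−0.0186·1.2484} = 0.977047
N(−d₁) = 0.565471,  N(−d₂) = 0.663103
Put price V = K·e^{−rT}·N(−d₂) − S·N(−d₁) = 111.144256 − 87.930807 = 23.213448
φ(d₁) = (1/√(2π))·e^{−d₁²/2} = 0.393558
Γ = φ(d₁) / (S·σ·√T) = 0.009883

price = 23.213448
Γ = 0.009883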